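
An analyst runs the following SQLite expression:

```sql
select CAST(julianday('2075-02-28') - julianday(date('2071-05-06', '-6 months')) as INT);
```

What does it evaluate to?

1575

Adding -6 months to 2071-05-06 gives 2070-11-06.
24 days remain in November 2070 after the 6th (30 − 6).
Full months from December 2070 through January 2075 contribute their day counts.
Then 28 days into February 2075.
Total: 24 + 31 + 31 + 28 + 31 + 30 + 31 + 30 + 31 + 31 + 30 + 31 + 30 + 31 + 31 + 29 + 31 + 30 + 31 + 30 + 31 + 31 + 30 + 31 + 30 + 31 + 31 + 28 + 31 + 30 + 31 + 30 + 31 + 31 + 30 + 31 + 30 + 31 + 31 + 28 + 31 + 30 + 31 + 30 + 31 + 31 + 30 + 31 + 30 + 31 + 31 + 28 = 1575.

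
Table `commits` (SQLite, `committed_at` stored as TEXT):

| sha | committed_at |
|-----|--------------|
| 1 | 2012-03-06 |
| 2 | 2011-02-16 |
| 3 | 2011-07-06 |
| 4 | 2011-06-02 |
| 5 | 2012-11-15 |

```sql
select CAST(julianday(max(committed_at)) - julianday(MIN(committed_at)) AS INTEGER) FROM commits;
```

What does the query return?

638

MIN = 2011-02-16, MAX = 2012-11-15.
12 days remain in February 2011 after the 16th (28 − 16).
Full months from March 2011 through October 2012 contribute their day counts.
Then 15 days into November 2012.
Total: 12 + 31 + 30 + 31 + 30 + 31 + 31 + 30 + 31 + 30 + 31 + 31 + 29 + 31 + 30 + 31 + 30 + 31 + 31 + 30 + 31 + 15 = 638.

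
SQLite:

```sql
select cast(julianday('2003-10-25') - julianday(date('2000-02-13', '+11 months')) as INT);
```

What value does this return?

Adding +11 months to 2000-02-13 gives 2001-01-13.
18 days remain in January 2001 after the 13th (31 − 13).
Full months from February 2001 through September 2003 contribute their day counts.
Then 25 days into October 2003.
Total: 18 + 28 + 31 + 30 + 31 + 30 + 31 + 31 + 30 + 31 + 30 + 31 + 31 + 28 + 31 + 30 + 31 + 30 + 31 + 31 + 30 + 31 + 30 + 31 + 31 + 28 + 31 + 30 + 31 + 30 + 31 + 31 + 30 + 25 = 1015.

1015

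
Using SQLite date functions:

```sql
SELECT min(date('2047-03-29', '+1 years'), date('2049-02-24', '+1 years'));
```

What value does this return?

date('2047-03-29', '+1 years') → 2048-03-29.
date('2049-02-24', '+1 years') → 2050-02-24.
Earlier of the two is 2048-03-29.

2048-03-29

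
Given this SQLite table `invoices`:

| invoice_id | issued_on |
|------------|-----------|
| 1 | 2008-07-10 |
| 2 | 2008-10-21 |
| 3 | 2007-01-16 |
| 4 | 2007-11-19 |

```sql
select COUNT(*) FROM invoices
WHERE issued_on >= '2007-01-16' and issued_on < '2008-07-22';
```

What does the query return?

3

Rows in [2007-01-16, 2008-07-22): 2008-07-10, 2007-01-16, 2007-11-19 → 3 rows.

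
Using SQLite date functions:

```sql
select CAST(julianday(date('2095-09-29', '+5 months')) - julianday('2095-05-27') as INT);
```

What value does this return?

Adding +5 months to 2095-09-29 gives 2096-02-29.
4 days remain in May 2095 after the 27th (31 − 27).
Full months from June 2095 through January 2096 contribute their day counts.
Then 29 days into February 2096.
Total: 4 + 30 + 31 + 31 + 30 + 31 + 30 + 31 + 31 + 29 = 278.

278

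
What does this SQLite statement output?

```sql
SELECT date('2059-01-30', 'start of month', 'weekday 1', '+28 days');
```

2059-02-03

`start of month` rewinds 2059-01-30 to 2059-01-01.
`weekday 1` advances to the next Monday; 2059-01-01 is a Wednesday, so it moves forward to 2059-01-06.
January 2059 has 31 days; 25 remain after the 6th, so 26 days reach 2059-02-01.
Advancing 2 more days within February lands on 2059-02-03.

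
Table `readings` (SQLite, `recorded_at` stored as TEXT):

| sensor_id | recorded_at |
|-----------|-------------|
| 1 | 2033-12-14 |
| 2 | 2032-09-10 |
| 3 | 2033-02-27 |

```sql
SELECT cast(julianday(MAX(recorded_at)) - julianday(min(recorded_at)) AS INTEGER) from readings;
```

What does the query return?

MIN = 2032-09-10, MAX = 2033-12-14.
20 days remain in September 2032 after the 10th (30 − 10).
Full months from October 2032 through November 2033 contribute their day counts.
Then 14 days into December 2033.
Total: 20 + 31 + 30 + 31 + 31 + 28 + 31 + 30 + 31 + 30 + 31 + 31 + 30 + 31 + 30 + 14 = 460.

460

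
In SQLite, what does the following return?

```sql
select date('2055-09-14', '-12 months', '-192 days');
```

Adding -12 months to 2055-09-14 gives 2054-09-14.
Applying '-192 days' to 2054-09-14: counting 192 days back gives 2054-03-06.

2054-03-06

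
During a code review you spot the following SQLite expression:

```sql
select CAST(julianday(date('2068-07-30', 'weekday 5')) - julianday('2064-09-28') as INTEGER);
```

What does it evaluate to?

`weekday 5` advances to the next Friday; 2068-07-30 is a Monday, so it moves forward to 2068-08-03.
2 days remain in September 2064 after the 28th (30 − 28).
Full months from October 2064 through July 2068 contribute their day counts.
Then 3 days into August 2068.
Total: 2 + 31 + 30 + 31 + 31 + 28 + 31 + 30 + 31 + 30 + 31 + 31 + 30 + 31 + 30 + 31 + 31 + 28 + 31 + 30 + 31 + 30 + 31 + 31 + 30 + 31 + 30 + 31 + 31 + 28 + 31 + 30 + 31 + 30 + 31 + 31 + 30 + 31 + 30 + 31 + 31 + 29 + 31 + 30 + 31 + 30 + 31 + 3 = 1405.

1405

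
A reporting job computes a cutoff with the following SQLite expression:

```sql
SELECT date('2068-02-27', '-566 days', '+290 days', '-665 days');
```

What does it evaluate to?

2065-07-31

Applying '-566 days' to 2068-02-27: counting 566 days back gives 2066-08-10.
Applying '+290 days' to 2066-08-10: counting 290 days forward gives 2067-05-27.
Applying '-665 days' to 2067-05-27: counting 665 days back gives 2065-07-31.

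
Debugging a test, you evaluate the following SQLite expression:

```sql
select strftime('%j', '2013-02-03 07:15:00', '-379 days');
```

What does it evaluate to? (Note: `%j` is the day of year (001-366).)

021

First apply '-379 days': 2013-02-03 07:15:00 → 2012-01-21 07:15:00.
Day-of-year for 2012-01-21: days since 2012-01-01 inclusive = 21, zero-padded to 021.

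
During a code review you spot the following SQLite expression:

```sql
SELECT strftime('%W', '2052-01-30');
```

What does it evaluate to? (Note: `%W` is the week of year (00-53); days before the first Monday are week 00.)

05

2052-01-30 is a Tuesday. SQLite's %W counts Mondays since the year started; the result is 05.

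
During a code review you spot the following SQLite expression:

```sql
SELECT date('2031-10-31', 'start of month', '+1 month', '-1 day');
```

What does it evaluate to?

2031-10-31

`start of month` rewinds 2031-10-31 to 2031-10-01.
Adding +1 month to 2031-10-01 gives 2031-11-01.
Going back 1 day from 2031-11-01 reaches 2031-10-31 (last day of October, 31 days).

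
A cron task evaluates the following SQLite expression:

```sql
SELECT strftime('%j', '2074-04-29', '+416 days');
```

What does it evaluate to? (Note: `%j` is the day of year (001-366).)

First apply '+416 days': 2074-04-29 → 2075-06-19.
Day-of-year for 2075-06-19: days since 2075-01-01 inclusive = 170, zero-padded to 170.

170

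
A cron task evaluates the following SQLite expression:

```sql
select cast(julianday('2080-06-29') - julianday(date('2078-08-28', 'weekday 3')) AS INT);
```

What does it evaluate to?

`weekday 3` advances to the next Wednesday; 2078-08-28 is a Sunday, so it moves forward to 2078-08-31.
0 days remain in August 2078 after the 31st (31 − 31).
Full months from September 2078 through May 2080 contribute their day counts.
Then 29 days into June 2080.
Total: 0 + 30 + 31 + 30 + 31 + 31 + 28 + 31 + 30 + 31 + 30 + 31 + 31 + 30 + 31 + 30 + 31 + 31 + 29 + 31 + 30 + 31 + 29 = 668.

668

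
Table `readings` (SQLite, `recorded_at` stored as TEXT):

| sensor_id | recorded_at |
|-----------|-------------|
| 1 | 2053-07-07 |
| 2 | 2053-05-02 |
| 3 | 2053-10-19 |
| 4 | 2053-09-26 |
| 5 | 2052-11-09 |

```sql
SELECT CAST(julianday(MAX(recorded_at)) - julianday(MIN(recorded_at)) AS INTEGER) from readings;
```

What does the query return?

MIN = 2052-11-09, MAX = 2053-10-19.
21 days remain in November 2052 after the 9th (30 − 9).
Full months from December 2052 through September 2053 contribute their day counts.
Then 19 days into October 2053.
Total: 21 + 31 + 31 + 28 + 31 + 30 + 31 + 30 + 31 + 31 + 30 + 19 = 344.

344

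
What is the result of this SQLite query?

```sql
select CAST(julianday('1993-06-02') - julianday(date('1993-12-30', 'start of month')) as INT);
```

`start of month` rewinds 1993-12-30 to 1993-12-01.
28 days remain in June 1993 after the 2nd (30 − 2).
July 1993: 31 days.
August 1993: 31 days.
September 1993: 30 days.
October 1993: 31 days.
November 1993: 30 days.
Then 1 day into December 1993.
Total: 28 + 31 + 31 + 30 + 31 + 30 + 1 = 182.
The subtraction is earlier − later, so the result is −182 → -182.

-182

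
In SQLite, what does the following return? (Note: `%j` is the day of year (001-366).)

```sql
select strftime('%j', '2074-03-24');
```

083

Day-of-year for 2074-03-24: days since 2074-01-01 inclusive = 83, zero-padded to 083.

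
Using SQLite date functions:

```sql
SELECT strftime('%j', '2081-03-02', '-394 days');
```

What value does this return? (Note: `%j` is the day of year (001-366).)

First apply '-394 days': 2081-03-02 → 2080-02-02.
Day-of-year for 2080-02-02: days since 2080-01-01 inclusive = 33, zero-padded to 033.

033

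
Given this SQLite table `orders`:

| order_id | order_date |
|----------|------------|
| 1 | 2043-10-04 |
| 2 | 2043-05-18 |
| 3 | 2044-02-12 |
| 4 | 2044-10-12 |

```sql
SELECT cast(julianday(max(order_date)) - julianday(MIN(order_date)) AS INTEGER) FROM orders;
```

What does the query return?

513

MIN = 2043-05-18, MAX = 2044-10-12.
13 days remain in May 2043 after the 18th (31 − 18).
Full months from June 2043 through September 2044 contribute their day counts.
Then 12 days into October 2044.
Total: 13 + 30 + 31 + 31 + 30 + 31 + 30 + 31 + 31 + 29 + 31 + 30 + 31 + 30 + 31 + 31 + 30 + 12 = 513.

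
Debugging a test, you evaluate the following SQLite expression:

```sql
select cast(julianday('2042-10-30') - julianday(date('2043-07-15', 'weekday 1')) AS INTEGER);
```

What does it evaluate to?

-263

`weekday 1` advances to the next Monday; 2043-07-15 is a Wednesday, so it moves forward to 2043-07-20.
1 day remains in October 2042 after the 30th (31 − 30).
Full months from November 2042 through June 2043 contribute their day counts.
Then 20 days into July 2043.
Total: 1 + 30 + 31 + 31 + 28 + 31 + 30 + 31 + 30 + 20 = 263.
The subtraction is earlier − later, so the result is −263 → -263.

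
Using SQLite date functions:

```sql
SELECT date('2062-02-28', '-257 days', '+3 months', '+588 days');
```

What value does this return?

Applying '-257 days' to 2062-02-28: counting 257 days back gives 2061-06-16.
Adding +3 months to 2061-06-16 gives 2061-09-16.
Applying '+588 days' to 2061-09-16: counting 588 days forward gives 2063-04-27.

2063-04-27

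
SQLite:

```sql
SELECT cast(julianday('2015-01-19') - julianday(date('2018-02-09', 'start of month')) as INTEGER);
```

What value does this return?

`start of month` rewinds 2018-02-09 to 2018-02-01.
12 days remain in January 2015 after the 19th (31 − 19).
Full months from February 2015 through January 2018 contribute their day counts.
Then 1 day into February 2018.
Total: 12 + 28 + 31 + 30 + 31 + 30 + 31 + 31 + 30 + 31 + 30 + 31 + 31 + 29 + 31 + 30 + 31 + 30 + 31 + 31 + 30 + 31 + 30 + 31 + 31 + 28 + 31 + 30 + 31 + 30 + 31 + 31 + 30 + 31 + 30 + 31 + 31 + 1 = 1109.
The subtraction is earlier − later, so the result is −1109 → -1109.

-1109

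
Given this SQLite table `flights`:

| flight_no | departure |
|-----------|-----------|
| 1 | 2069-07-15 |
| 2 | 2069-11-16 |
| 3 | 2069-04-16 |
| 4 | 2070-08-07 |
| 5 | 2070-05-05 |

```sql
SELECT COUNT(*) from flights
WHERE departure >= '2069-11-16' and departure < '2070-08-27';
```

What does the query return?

3

Rows in [2069-11-16, 2070-08-27): 2069-11-16, 2070-08-07, 2070-05-05 → 3 rows.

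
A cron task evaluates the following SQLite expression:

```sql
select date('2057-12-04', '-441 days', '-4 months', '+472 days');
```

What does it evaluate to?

2057-09-03

Applying '-441 days' to 2057-12-04: counting 441 days back gives 2056-09-19.
Adding -4 months to 2056-09-19 gives 2056-05-19.
Applying '+472 days' to 2056-05-19: counting 472 days forward gives 2057-09-03.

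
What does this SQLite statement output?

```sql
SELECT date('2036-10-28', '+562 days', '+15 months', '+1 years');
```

2040-08-13

Applying '+562 days' to 2036-10-28: counting 562 days forward gives 2038-05-13.
Adding +15 months to 2038-05-13 gives 2039-08-13.
Adding +1 year to 2039-08-13 gives 2040-08-13.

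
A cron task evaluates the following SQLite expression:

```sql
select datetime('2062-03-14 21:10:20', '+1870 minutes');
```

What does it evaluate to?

2062-03-16 04:20:20

1870 minutes = 31h 10m; +1870 minutes from 2062-03-14 21:10:20 is 2062-03-16 04:20:20 (crosses midnight).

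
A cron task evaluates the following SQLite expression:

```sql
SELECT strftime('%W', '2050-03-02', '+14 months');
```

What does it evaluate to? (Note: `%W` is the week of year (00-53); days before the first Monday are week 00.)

First apply '+14 months': 2050-03-02 → 2051-05-02.
2051-05-02 is a Tuesday. SQLite's %W counts Mondays since the year started; the result is 18.

18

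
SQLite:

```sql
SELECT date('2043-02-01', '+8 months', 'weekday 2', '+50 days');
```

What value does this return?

2043-11-25

Adding +8 months to 2043-02-01 gives 2043-10-01.
`weekday 2` advances to the next Tuesday; 2043-10-01 is a Thursday, so it moves forward to 2043-10-06.
Applying '+50 days' to 2043-10-06: counting 50 days forward gives 2043-11-25.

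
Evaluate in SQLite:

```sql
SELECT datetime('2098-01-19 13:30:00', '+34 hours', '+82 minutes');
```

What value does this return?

+34 hours from 2098-01-19 13:30:00 is 2098-01-20 23:30:00 (crosses midnight).
82 minutes = 1h 22m; +82 minutes from 2098-01-20 23:30:00 is 2098-01-21 00:52:00 (crosses midnight).

2098-01-21 00:52:00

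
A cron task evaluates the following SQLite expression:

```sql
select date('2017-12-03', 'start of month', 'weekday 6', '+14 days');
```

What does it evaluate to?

`start of month` rewinds 2017-12-03 to 2017-12-01.
`weekday 6` advances to the next Saturday; 2017-12-01 is a Friday, so it moves forward to 2017-12-02.
Advancing 14 more days within December lands on 2017-12-16.

2017-12-16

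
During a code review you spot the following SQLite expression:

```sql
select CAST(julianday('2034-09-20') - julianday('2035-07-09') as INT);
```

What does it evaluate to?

10 days remain in September 2034 after the 20th (30 − 20).
Full months from October 2034 through June 2035 contribute their day counts.
Then 9 days into July 2035.
Total: 10 + 31 + 30 + 31 + 31 + 28 + 31 + 30 + 31 + 30 + 9 = 292.
The subtraction is earlier − later, so the result is −292 → -292.

-292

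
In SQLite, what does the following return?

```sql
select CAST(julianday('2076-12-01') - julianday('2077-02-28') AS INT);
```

-89

30 days remain in December 2076 after the 1st (31 − 1).
January 2077: 31 days.
Then 28 days into February 2077.
Total: 30 + 31 + 28 = 89.
The subtraction is earlier − later, so the result is −89 → -89.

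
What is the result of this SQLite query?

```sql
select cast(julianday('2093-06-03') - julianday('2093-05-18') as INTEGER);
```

13 days remain in May 2093 after the 18th (31 − 18).
Then 3 days into June 2093.
Total: 13 + 3 = 16.

16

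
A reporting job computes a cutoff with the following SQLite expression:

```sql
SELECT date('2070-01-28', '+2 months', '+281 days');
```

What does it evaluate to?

2071-01-03

Adding +2 months to 2070-01-28 gives 2070-03-28.
Applying '+281 days' to 2070-03-28: counting 281 days forward gives 2071-01-03.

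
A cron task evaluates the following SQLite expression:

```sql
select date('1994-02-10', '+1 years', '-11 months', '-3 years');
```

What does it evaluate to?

1991-03-10

Adding +1 year to 1994-02-10 gives 1995-02-10.
Adding -11 months to 1995-02-10 gives 1994-03-10.
Adding -3 years to 1994-03-10 gives 1991-03-10.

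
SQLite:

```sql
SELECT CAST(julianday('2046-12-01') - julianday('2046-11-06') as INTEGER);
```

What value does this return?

25

24 days remain in November 2046 after the 6th (30 − 6).
Then 1 day into December 2046.
Total: 24 + 1 = 25.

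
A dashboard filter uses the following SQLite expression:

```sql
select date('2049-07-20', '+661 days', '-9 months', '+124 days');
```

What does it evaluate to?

2050-12-14

Applying '+661 days' to 2049-07-20: counting 661 days forward gives 2051-05-12.
Adding -9 months to 2051-05-12 gives 2050-08-12.
Applying '+124 days' to 2050-08-12: counting 124 days forward gives 2050-12-14.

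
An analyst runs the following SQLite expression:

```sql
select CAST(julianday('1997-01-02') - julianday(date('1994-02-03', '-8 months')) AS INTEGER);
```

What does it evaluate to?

1309

Adding -8 months to 1994-02-03 gives 1993-06-03.
27 days remain in June 1993 after the 3rd (30 − 3).
Full months from July 1993 through December 1996 contribute their day counts.
Then 2 days into January 1997.
Total: 27 + 31 + 31 + 30 + 31 + 30 + 31 + 31 + 28 + 31 + 30 + 31 + 30 + 31 + 31 + 30 + 31 + 30 + 31 + 31 + 28 + 31 + 30 + 31 + 30 + 31 + 31 + 30 + 31 + 30 + 31 + 31 + 29 + 31 + 30 + 31 + 30 + 31 + 31 + 30 + 31 + 30 + 31 + 2 = 1309.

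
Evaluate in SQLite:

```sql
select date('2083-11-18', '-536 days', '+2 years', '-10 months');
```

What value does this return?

Applying '-536 days' to 2083-11-18: counting 536 days back gives 2082-05-31.
Adding +2 years to 2082-05-31 gives 2084-05-31.
Adding -10 months to 2084-05-31 gives 2083-07-31.

2083-07-31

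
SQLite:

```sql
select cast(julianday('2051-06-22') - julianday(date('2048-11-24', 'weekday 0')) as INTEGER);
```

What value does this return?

935

`weekday 0` advances to the next Sunday; 2048-11-24 is a Tuesday, so it moves forward to 2048-11-29.
1 day remains in November 2048 after the 29th (30 − 29).
Full months from December 2048 through May 2051 contribute their day counts.
Then 22 days into June 2051.
Total: 1 + 31 + 31 + 28 + 31 + 30 + 31 + 30 + 31 + 31 + 30 + 31 + 30 + 31 + 31 + 28 + 31 + 30 + 31 + 30 + 31 + 31 + 30 + 31 + 30 + 31 + 31 + 28 + 31 + 30 + 31 + 22 = 935.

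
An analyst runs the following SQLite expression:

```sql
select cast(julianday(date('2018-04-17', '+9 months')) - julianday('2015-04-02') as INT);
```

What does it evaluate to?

1386

Adding +9 months to 2018-04-17 gives 2019-01-17.
28 days remain in April 2015 after the 2nd (30 − 2).
Full months from May 2015 through December 2018 contribute their day counts.
Then 17 days into January 2019.
Total: 28 + 31 + 30 + 31 + 31 + 30 + 31 + 30 + 31 + 31 + 29 + 31 + 30 + 31 + 30 + 31 + 31 + 30 + 31 + 30 + 31 + 31 + 28 + 31 + 30 + 31 + 30 + 31 + 31 + 30 + 31 + 30 + 31 + 31 + 28 + 31 + 30 + 31 + 30 + 31 + 31 + 30 + 31 + 30 + 31 + 17 = 1386.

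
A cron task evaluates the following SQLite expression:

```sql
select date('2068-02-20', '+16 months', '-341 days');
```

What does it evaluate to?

Adding +16 months to 2068-02-20 gives 2069-06-20.
Applying '-341 days' to 2069-06-20: counting 341 days back gives 2068-07-14.

2068-07-14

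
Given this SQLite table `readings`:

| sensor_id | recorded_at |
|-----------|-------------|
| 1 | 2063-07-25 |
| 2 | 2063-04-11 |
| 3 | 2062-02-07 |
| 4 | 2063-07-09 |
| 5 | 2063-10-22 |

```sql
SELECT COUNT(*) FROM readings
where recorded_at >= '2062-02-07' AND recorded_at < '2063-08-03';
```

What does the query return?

4

Rows in [2062-02-07, 2063-08-03): 2063-07-25, 2063-04-11, 2062-02-07, 2063-07-09 → 4 rows.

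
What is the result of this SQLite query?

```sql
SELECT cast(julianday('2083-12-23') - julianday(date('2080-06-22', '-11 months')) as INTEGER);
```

1615

Adding -11 months to 2080-06-22 gives 2079-07-22.
9 days remain in July 2079 after the 22nd (31 − 22).
Full months from August 2079 through November 2083 contribute their day counts.
Then 23 days into December 2083.
Total: 9 + 31 + 30 + 31 + 30 + 31 + 31 + 29 + 31 + 30 + 31 + 30 + 31 + 31 + 30 + 31 + 30 + 31 + 31 + 28 + 31 + 30 + 31 + 30 + 31 + 31 + 30 + 31 + 30 + 31 + 31 + 28 + 31 + 30 + 31 + 30 + 31 + 31 + 30 + 31 + 30 + 31 + 31 + 28 + 31 + 30 + 31 + 30 + 31 + 31 + 30 + 31 + 30 + 23 = 1615.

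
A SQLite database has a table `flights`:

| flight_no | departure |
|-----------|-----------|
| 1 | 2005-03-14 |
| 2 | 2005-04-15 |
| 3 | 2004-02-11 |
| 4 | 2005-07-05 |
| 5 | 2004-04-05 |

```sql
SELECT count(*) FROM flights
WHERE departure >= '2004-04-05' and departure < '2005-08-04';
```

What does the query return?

Rows in [2004-04-05, 2005-08-04): 2005-03-14, 2005-04-15, 2005-07-05, 2004-04-05 → 4 rows.

4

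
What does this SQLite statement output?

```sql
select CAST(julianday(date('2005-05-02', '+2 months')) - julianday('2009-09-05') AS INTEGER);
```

-1526

Adding +2 months to 2005-05-02 gives 2005-07-02.
29 days remain in July 2005 after the 2nd (31 − 2).
Full months from August 2005 through August 2009 contribute their day counts.
Then 5 days into September 2009.
Total: 29 + 31 + 30 + 31 + 30 + 31 + 31 + 28 + 31 + 30 + 31 + 30 + 31 + 31 + 30 + 31 + 30 + 31 + 31 + 28 + 31 + 30 + 31 + 30 + 31 + 31 + 30 + 31 + 30 + 31 + 31 + 29 + 31 + 30 + 31 + 30 + 31 + 31 + 30 + 31 + 30 + 31 + 31 + 28 + 31 + 30 + 31 + 30 + 31 + 31 + 5 = 1526.
The subtraction is earlier − later, so the result is −1526 → -1526.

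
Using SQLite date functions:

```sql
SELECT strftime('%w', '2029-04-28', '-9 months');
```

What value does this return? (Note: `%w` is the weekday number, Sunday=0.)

5

First apply '-9 months': 2029-04-28 → 2028-07-28.
2028-07-28 is a Friday; with Sunday=0 that is 5.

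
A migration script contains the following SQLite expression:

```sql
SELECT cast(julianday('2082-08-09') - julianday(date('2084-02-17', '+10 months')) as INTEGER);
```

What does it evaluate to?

-861

Adding +10 months to 2084-02-17 gives 2084-12-17.
22 days remain in August 2082 after the 9th (31 − 9).
Full months from September 2082 through November 2084 contribute their day counts.
Then 17 days into December 2084.
Total: 22 + 30 + 31 + 30 + 31 + 31 + 28 + 31 + 30 + 31 + 30 + 31 + 31 + 30 + 31 + 30 + 31 + 31 + 29 + 31 + 30 + 31 + 30 + 31 + 31 + 30 + 31 + 30 + 17 = 861.
The subtraction is earlier − later, so the result is −861 → -861.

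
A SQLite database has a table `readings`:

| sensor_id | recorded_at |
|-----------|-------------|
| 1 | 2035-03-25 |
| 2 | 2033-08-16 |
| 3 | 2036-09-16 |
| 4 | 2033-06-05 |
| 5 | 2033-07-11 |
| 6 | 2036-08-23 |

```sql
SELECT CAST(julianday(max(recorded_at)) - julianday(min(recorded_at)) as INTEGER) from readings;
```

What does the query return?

MIN = 2033-06-05, MAX = 2036-09-16.
25 days remain in June 2033 after the 5th (30 − 5).
Full months from July 2033 through August 2036 contribute their day counts.
Then 16 days into September 2036.
Total: 25 + 31 + 31 + 30 + 31 + 30 + 31 + 31 + 28 + 31 + 30 + 31 + 30 + 31 + 31 + 30 + 31 + 30 + 31 + 31 + 28 + 31 + 30 + 31 + 30 + 31 + 31 + 30 + 31 + 30 + 31 + 31 + 29 + 31 + 30 + 31 + 30 + 31 + 31 + 16 = 1199.

1199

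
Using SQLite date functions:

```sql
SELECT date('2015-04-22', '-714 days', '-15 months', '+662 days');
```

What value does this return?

2013-12-01

Applying '-714 days' to 2015-04-22: counting 714 days back gives 2013-05-08.
Adding -15 months to 2013-05-08 gives 2012-02-08.
Applying '+662 days' to 2012-02-08: counting 662 days forward gives 2013-12-01.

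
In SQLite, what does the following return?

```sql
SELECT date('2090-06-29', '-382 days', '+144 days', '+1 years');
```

Applying '-382 days' to 2090-06-29: counting 382 days back gives 2089-06-12.
Applying '+144 days' to 2089-06-12: counting 144 days forward gives 2089-11-03.
Adding +1 year to 2089-11-03 gives 2090-11-03.

2090-11-03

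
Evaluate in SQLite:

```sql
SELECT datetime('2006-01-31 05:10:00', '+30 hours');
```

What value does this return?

+30 hours from 2006-01-31 05:10:00 is 2006-02-01 11:10:00 (crosses midnight).

2006-02-01 11:10:00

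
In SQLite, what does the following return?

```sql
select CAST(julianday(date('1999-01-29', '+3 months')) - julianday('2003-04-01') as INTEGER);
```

-1433

Adding +3 months to 1999-01-29 gives 1999-04-29.
1 day remains in April 1999 after the 29th (30 − 29).
Full months from May 1999 through March 2003 contribute their day counts.
Then 1 day into April 2003.
Total: 1 + 31 + 30 + 31 + 31 + 30 + 31 + 30 + 31 + 31 + 29 + 31 + 30 + 31 + 30 + 31 + 31 + 30 + 31 + 30 + 31 + 31 + 28 + 31 + 30 + 31 + 30 + 31 + 31 + 30 + 31 + 30 + 31 + 31 + 28 + 31 + 30 + 31 + 30 + 31 + 31 + 30 + 31 + 30 + 31 + 31 + 28 + 31 + 1 = 1433.
The subtraction is earlier − later, so the result is −1433 → -1433.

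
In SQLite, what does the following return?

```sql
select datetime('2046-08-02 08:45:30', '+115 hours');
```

2046-08-07 03:45:30

+115 hours from 2046-08-02 08:45:30 is 2046-08-07 03:45:30 (crosses midnight).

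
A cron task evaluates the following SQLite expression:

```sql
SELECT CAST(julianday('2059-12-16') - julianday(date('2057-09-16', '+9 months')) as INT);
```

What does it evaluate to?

Adding +9 months to 2057-09-16 gives 2058-06-16.
14 days remain in June 2058 after the 16th (30 − 16).
Full months from July 2058 through November 2059 contribute their day counts.
Then 16 days into December 2059.
Total: 14 + 31 + 31 + 30 + 31 + 30 + 31 + 31 + 28 + 31 + 30 + 31 + 30 + 31 + 31 + 30 + 31 + 30 + 16 = 548.

548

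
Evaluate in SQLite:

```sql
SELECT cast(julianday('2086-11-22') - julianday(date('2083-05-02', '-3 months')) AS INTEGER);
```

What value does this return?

Adding -3 months to 2083-05-02 gives 2083-02-02.
26 days remain in February 2083 after the 2nd (28 − 2).
Full months from March 2083 through October 2086 contribute their day counts.
Then 22 days into November 2086.
Total: 26 + 31 + 30 + 31 + 30 + 31 + 31 + 30 + 31 + 30 + 31 + 31 + 29 + 31 + 30 + 31 + 30 + 31 + 31 + 30 + 31 + 30 + 31 + 31 + 28 + 31 + 30 + 31 + 30 + 31 + 31 + 30 + 31 + 30 + 31 + 31 + 28 + 31 + 30 + 31 + 30 + 31 + 31 + 30 + 31 + 22 = 1389.

1389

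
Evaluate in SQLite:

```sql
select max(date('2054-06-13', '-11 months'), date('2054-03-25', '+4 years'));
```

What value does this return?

date('2054-06-13', '-11 months') → 2053-07-13.
date('2054-03-25', '+4 years') → 2058-03-25.
Later of the two is 2058-03-25.

2058-03-25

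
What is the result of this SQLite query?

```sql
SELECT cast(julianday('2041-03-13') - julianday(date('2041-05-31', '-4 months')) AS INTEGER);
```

41

Adding -4 months to 2041-05-31 gives 2041-01-31.
0 days remain in January 2041 after the 31st (31 − 31).
February 2041: 28 days.
Then 13 days into March 2041.
Total: 0 + 28 + 13 = 41.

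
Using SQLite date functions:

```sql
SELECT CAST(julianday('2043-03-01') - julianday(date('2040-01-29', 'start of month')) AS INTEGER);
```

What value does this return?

1155

`start of month` rewinds 2040-01-29 to 2040-01-01.
30 days remain in January 2040 after the 1st (31 − 1).
Full months from February 2040 through February 2043 contribute their day counts.
Then 1 day into March 2043.
Total: 30 + 29 + 31 + 30 + 31 + 30 + 31 + 31 + 30 + 31 + 30 + 31 + 31 + 28 + 31 + 30 + 31 + 30 + 31 + 31 + 30 + 31 + 30 + 31 + 31 + 28 + 31 + 30 + 31 + 30 + 31 + 31 + 30 + 31 + 30 + 31 + 31 + 28 + 1 = 1155.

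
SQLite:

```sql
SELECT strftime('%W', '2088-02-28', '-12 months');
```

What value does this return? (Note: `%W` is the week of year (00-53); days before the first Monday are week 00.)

First apply '-12 months': 2088-02-28 → 2087-02-28.
2087-02-28 is a Friday. SQLite's %W counts Mondays since the year started; the result is 08.

08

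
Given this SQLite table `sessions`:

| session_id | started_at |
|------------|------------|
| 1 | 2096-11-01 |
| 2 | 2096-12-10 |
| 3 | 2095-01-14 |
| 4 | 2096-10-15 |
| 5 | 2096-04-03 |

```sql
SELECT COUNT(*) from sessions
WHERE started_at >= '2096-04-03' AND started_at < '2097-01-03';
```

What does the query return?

Rows in [2096-04-03, 2097-01-03): 2096-11-01, 2096-12-10, 2096-10-15, 2096-04-03 → 4 rows.

4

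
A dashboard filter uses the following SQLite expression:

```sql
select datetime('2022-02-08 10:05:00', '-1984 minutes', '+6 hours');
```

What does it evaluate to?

1984 minutes = 33h 4m; -1984 minutes from 2022-02-08 10:05:00 is 2022-02-07 01:01:00 (crosses midnight).
+6 hours from 2022-02-07 01:01:00 is 2022-02-07 07:01:00.

2022-02-07 07:01:00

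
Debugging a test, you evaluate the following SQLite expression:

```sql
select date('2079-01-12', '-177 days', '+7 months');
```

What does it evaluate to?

Applying '-177 days' to 2079-01-12: counting 177 days back gives 2078-07-19.
Adding +7 months to 2078-07-19 gives 2079-02-19.

2079-02-19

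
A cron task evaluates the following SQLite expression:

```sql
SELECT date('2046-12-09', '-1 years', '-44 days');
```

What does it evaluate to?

2045-10-26

Adding -1 year to 2046-12-09 gives 2045-12-09.
Applying '-44 days' to 2045-12-09: counting 44 days back gives 2045-10-26.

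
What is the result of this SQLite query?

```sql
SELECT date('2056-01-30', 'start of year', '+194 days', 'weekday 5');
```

2056-07-14

`start of year` rewinds 2056-01-30 to 2056-01-01.
Applying '+194 days' to 2056-01-01: counting 194 days forward gives 2056-07-13.
`weekday 5` advances to the next Friday; 2056-07-13 is a Thursday, so it moves forward to 2056-07-14.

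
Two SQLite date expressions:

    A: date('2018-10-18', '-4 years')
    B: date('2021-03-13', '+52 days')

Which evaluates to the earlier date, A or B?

A

A = 2014-10-18.
B = 2021-05-04.
A is earlier.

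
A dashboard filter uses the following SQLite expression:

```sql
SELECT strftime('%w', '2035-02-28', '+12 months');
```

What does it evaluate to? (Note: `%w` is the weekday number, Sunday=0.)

4

First apply '+12 months': 2035-02-28 → 2036-02-28.
2036-02-28 is a Thursday; with Sunday=0 that is 4.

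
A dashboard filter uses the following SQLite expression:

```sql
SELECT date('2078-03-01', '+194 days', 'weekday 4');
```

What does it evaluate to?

2078-09-15

Applying '+194 days' to 2078-03-01: counting 194 days forward gives 2078-09-11.
`weekday 4` advances to the next Thursday; 2078-09-11 is a Sunday, so it moves forward to 2078-09-15.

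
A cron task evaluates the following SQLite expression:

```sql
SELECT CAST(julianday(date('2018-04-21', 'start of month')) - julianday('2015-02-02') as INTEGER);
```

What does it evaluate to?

`start of month` rewinds 2018-04-21 to 2018-04-01.
26 days remain in February 2015 after the 2nd (28 − 2).
Full months from March 2015 through March 2018 contribute their day counts.
Then 1 day into April 2018.
Total: 26 + 31 + 30 + 31 + 30 + 31 + 31 + 30 + 31 + 30 + 31 + 31 + 29 + 31 + 30 + 31 + 30 + 31 + 31 + 30 + 31 + 30 + 31 + 31 + 28 + 31 + 30 + 31 + 30 + 31 + 31 + 30 + 31 + 30 + 31 + 31 + 28 + 31 + 1 = 1154.

1154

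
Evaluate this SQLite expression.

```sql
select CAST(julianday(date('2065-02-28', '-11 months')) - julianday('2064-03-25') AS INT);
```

3

Adding -11 months to 2065-02-28 gives 2064-03-28.
Both dates are in March 2064: 28 − 25 = 3.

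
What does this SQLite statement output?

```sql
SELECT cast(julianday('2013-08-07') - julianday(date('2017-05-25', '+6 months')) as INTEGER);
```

-1571

Adding +6 months to 2017-05-25 gives 2017-11-25.
24 days remain in August 2013 after the 7th (31 − 7).
Full months from September 2013 through October 2017 contribute their day counts.
Then 25 days into November 2017.
Total: 24 + 30 + 31 + 30 + 31 + 31 + 28 + 31 + 30 + 31 + 30 + 31 + 31 + 30 + 31 + 30 + 31 + 31 + 28 + 31 + 30 + 31 + 30 + 31 + 31 + 30 + 31 + 30 + 31 + 31 + 29 + 31 + 30 + 31 + 30 + 31 + 31 + 30 + 31 + 30 + 31 + 31 + 28 + 31 + 30 + 31 + 30 + 31 + 31 + 30 + 31 + 25 = 1571.
The subtraction is earlier − later, so the result is −1571 → -1571.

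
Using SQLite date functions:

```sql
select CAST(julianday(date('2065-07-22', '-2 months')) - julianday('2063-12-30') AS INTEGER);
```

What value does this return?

509

Adding -2 months to 2065-07-22 gives 2065-05-22.
1 day remains in December 2063 after the 30th (31 − 30).
Full months from January 2064 through April 2065 contribute their day counts.
Then 22 days into May 2065.
Total: 1 + 31 + 29 + 31 + 30 + 31 + 30 + 31 + 31 + 30 + 31 + 30 + 31 + 31 + 28 + 31 + 30 + 22 = 509.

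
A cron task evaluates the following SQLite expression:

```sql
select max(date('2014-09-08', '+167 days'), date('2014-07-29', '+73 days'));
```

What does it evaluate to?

2015-02-22

date('2014-09-08', '+167 days') → 2015-02-22.
date('2014-07-29', '+73 days') → 2014-10-10.
Later of the two is 2015-02-22.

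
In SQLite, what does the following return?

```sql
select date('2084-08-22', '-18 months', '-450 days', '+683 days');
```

Adding -18 months to 2084-08-22 gives 2083-02-22.
Applying '-450 days' to 2083-02-22: counting 450 days back gives 2081-11-29.
Applying '+683 days' to 2081-11-29: counting 683 days forward gives 2083-10-13.

2083-10-13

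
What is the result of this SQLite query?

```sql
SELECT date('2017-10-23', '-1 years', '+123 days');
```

Adding -1 year to 2017-10-23 gives 2016-10-23.
Applying '+123 days' to 2016-10-23: counting 123 days forward gives 2017-02-23.

2017-02-23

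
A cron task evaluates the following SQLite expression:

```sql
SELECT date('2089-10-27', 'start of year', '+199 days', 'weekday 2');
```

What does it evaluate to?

2089-07-19

`start of year` rewinds 2089-10-27 to 2089-01-01.
Applying '+199 days' to 2089-01-01: counting 199 days forward gives 2089-07-19.
`weekday 2` advances to the next Tuesday; 2089-07-19 is already a Tuesday, so it stays at 2089-07-19.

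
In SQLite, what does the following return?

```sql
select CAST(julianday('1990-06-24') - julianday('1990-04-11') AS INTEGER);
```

19 days remain in April 1990 after the 11th (30 − 11).
May 1990: 31 days.
Then 24 days into June 1990.
Total: 19 + 31 + 24 = 74.

74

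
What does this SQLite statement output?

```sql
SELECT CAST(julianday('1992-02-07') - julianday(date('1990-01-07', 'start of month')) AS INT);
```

`start of month` rewinds 1990-01-07 to 1990-01-01.
30 days remain in January 1990 after the 1st (31 − 1).
Full months from February 1990 through January 1992 contribute their day counts.
Then 7 days into February 1992.
Total: 30 + 28 + 31 + 30 + 31 + 30 + 31 + 31 + 30 + 31 + 30 + 31 + 31 + 28 + 31 + 30 + 31 + 30 + 31 + 31 + 30 + 31 + 30 + 31 + 31 + 7 = 767.

767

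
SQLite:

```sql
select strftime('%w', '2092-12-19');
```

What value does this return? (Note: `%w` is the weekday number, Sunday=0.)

2092-12-19 is a Friday; with Sunday=0 that is 5.

5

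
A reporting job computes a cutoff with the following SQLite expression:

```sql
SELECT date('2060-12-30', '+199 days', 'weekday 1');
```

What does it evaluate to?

Applying '+199 days' to 2060-12-30: counting 199 days forward gives 2061-07-17.
`weekday 1` advances to the next Monday; 2061-07-17 is a Sunday, so it moves forward to 2061-07-18.

2061-07-18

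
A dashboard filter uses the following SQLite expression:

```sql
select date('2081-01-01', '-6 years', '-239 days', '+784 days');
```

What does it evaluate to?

2076-06-29

Adding -6 years to 2081-01-01 gives 2075-01-01.
Applying '-239 days' to 2075-01-01: counting 239 days back gives 2074-05-07.
Applying '+784 days' to 2074-05-07: counting 784 days forward gives 2076-06-29.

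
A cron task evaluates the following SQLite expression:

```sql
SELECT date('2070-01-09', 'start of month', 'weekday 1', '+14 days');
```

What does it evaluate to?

2070-01-20

`start of month` rewinds 2070-01-09 to 2070-01-01.
`weekday 1` advances to the next Monday; 2070-01-01 is a Wednesday, so it moves forward to 2070-01-06.
Advancing 14 more days within January lands on 2070-01-20.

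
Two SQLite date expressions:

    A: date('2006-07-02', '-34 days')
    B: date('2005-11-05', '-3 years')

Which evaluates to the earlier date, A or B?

B

A = 2006-05-29.
B = 2002-11-05.
B is earlier.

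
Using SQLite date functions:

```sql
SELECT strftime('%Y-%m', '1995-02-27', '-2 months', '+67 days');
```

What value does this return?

1995-03

First apply '-2 months', '+67 days': 1995-02-27 → 1995-03-04.
`%Y-%m` extracts the year-month: 1995-03.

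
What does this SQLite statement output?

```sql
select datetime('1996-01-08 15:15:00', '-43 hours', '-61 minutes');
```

1996-01-06 19:14:00

-43 hours from 1996-01-08 15:15:00 is 1996-01-06 20:15:00 (crosses midnight).
61 minutes = 1h 1m; -61 minutes from 1996-01-06 20:15:00 is 1996-01-06 19:14:00.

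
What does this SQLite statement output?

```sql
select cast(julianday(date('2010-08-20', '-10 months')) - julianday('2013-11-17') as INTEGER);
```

-1489

Adding -10 months to 2010-08-20 gives 2009-10-20.
11 days remain in October 2009 after the 20th (31 − 20).
Full months from November 2009 through October 2013 contribute their day counts.
Then 17 days into November 2013.
Total: 11 + 30 + 31 + 31 + 28 + 31 + 30 + 31 + 30 + 31 + 31 + 30 + 31 + 30 + 31 + 31 + 28 + 31 + 30 + 31 + 30 + 31 + 31 + 30 + 31 + 30 + 31 + 31 + 29 + 31 + 30 + 31 + 30 + 31 + 31 + 30 + 31 + 30 + 31 + 31 + 28 + 31 + 30 + 31 + 30 + 31 + 31 + 30 + 31 + 17 = 1489.
The subtraction is earlier − later, so the result is −1489 → -1489.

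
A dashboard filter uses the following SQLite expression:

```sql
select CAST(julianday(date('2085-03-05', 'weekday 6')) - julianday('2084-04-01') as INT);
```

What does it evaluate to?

`weekday 6` advances to the next Saturday; 2085-03-05 is a Monday, so it moves forward to 2085-03-10.
29 days remain in April 2084 after the 1st (30 − 1).
Full months from May 2084 through February 2085 contribute their day counts.
Then 10 days into March 2085.
Total: 29 + 31 + 30 + 31 + 31 + 30 + 31 + 30 + 31 + 31 + 28 + 10 = 343.

343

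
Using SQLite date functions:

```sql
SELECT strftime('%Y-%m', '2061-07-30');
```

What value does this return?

`%Y-%m` extracts the year-month: 2061-07.

2061-07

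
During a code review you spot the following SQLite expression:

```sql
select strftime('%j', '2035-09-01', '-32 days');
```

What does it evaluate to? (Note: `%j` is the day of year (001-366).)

First apply '-32 days': 2035-09-01 → 2035-07-31.
Day-of-year for 2035-07-31: days since 2035-01-01 inclusive = 212, zero-padded to 212.

212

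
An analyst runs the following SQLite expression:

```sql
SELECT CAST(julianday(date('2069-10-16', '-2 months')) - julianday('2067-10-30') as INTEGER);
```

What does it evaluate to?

656

Adding -2 months to 2069-10-16 gives 2069-08-16.
1 day remains in October 2067 after the 30th (31 − 30).
Full months from November 2067 through July 2069 contribute their day counts.
Then 16 days into August 2069.
Total: 1 + 30 + 31 + 31 + 29 + 31 + 30 + 31 + 30 + 31 + 31 + 30 + 31 + 30 + 31 + 31 + 28 + 31 + 30 + 31 + 30 + 31 + 16 = 656.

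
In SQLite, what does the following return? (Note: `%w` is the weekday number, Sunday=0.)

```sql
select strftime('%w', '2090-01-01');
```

0

2090-01-01 is a Sunday; with Sunday=0 that is 0.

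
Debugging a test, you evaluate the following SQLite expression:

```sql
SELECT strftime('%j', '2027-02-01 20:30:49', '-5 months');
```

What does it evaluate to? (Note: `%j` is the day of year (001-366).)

First apply '-5 months': 2027-02-01 20:30:49 → 2026-09-01 20:30:49.
Day-of-year for 2026-09-01: days since 2026-01-01 inclusive = 244, zero-padded to 244.

244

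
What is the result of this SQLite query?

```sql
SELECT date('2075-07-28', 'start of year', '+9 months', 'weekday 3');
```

2075-10-02

`start of year` rewinds 2075-07-28 to 2075-01-01.
Adding +9 months to 2075-01-01 gives 2075-10-01.
`weekday 3` advances to the next Wednesday; 2075-10-01 is a Tuesday, so it moves forward to 2075-10-02.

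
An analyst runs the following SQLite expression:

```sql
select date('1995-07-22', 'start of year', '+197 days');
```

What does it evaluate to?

1995-07-17

`start of year` rewinds 1995-07-22 to 1995-01-01.
Applying '+197 days' to 1995-01-01: counting 197 days forward gives 1995-07-17.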